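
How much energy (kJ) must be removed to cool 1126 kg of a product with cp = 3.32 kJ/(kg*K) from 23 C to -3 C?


dT = 23 - (-3) = 26 K
Q = m * cp * dT = 1126 * 3.32 * 26
Q = 97196 kJ

97196


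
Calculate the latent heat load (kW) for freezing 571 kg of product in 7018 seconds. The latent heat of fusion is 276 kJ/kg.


Q_lat = m * h_fg / t
Q_lat = 571 * 276 / 7018
Q_lat = 22.46 kW

22.46


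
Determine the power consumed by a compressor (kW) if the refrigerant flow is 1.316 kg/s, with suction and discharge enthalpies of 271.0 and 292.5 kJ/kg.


dh = 292.5 - 271.0 = 21.5 kJ/kg
W = m_dot * dh = 1.316 * 21.5 = 28.29 kW

28.29


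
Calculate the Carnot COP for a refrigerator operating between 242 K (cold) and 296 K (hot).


dT = 296 - 242 = 54 K
COP_carnot = T_cold / dT = 242 / 54
COP_carnot = 4.481

4.481


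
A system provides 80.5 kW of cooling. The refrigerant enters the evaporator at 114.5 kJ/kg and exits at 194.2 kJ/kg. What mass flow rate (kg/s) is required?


dh = 194.2 - 114.5 = 79.7 kJ/kg
m_dot = Q / dh = 80.5 / 79.7 = 1.01 kg/s

1.01


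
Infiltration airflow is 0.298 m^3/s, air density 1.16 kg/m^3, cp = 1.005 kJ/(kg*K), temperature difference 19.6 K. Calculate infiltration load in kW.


Q = V_dot * rho * cp * dT
Q = 0.298 * 1.16 * 1.005 * 19.6
Q = 6.809 kW

6.809


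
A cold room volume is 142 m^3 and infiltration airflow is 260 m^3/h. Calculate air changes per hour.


ACH = flow / volume
ACH = 260 / 142
ACH = 1.831

1.831


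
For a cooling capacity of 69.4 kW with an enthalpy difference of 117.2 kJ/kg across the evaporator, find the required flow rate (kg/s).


m_dot = Q / dh
m_dot = 69.4 / 117.2
m_dot = 0.5922 kg/s

0.5922


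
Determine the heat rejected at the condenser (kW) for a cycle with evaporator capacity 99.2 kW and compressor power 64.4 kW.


Q_cond = Q_evap + W
Q_cond = 99.2 + 64.4
Q_cond = 163.6 kW

163.6


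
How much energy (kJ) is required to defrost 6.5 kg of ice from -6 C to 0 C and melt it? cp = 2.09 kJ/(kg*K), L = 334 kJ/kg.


Sensible heat = cp * dT = 2.09 * 6 = 12.54 kJ/kg
Total per kg = 12.54 + 334 = 346.54 kJ/kg
Q = m * total = 6.5 * 346.54
Q = 2252.5 kJ

2252.5


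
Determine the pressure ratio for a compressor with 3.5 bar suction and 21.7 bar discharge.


PR = P_high / P_low
PR = 21.7 / 3.5
PR = 6.2

6.2


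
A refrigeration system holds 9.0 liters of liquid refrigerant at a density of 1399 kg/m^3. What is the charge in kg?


Charge = V * rho / 1000
Charge = 9.0 * 1399 / 1000
Charge = 12.59 kg

12.59


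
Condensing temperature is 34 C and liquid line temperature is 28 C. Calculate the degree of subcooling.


Subcooling = T_cond - T_liquid
Subcooling = 34 - 28
Subcooling = 6 K

6


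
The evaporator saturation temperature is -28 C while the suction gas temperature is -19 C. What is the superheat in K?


Superheat = T_suction - T_evap
Superheat = -19 - (-28)
Superheat = 9 K

9


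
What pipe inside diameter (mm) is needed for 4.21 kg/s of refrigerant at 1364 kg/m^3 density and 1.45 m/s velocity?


A = m_dot / (rho * v) = 4.21 / (1364 * 1.45) = 0.002128627768 m^2
d = sqrt(4*A/pi) * 1000
d = 52.1 mm

52.1


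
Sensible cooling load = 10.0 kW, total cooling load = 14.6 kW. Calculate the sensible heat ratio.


SHR = Q_sensible / Q_total
SHR = 10.0 / 14.6
SHR = 0.685

0.685


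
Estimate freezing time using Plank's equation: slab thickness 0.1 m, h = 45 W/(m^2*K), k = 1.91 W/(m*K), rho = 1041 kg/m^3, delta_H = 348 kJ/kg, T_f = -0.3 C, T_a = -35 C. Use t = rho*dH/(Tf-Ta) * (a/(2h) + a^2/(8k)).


dT = -0.3 - (-35) = 34.7 K
term1 = a/(2h) = 0.1/(2*45) = 0.001111111111
term2 = a^2/(8k) = 0.1^2/(8*1.91) = 0.0006544502618
t = rho*dH*1000/dT * (term1 + term2)
t = 1041*348*1000/34.7 * (0.001111111111 + 0.0006544502618)
t = 18432 s

18432


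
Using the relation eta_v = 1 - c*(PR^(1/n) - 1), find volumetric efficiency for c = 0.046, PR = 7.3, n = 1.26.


PR^(1/n) = 7.3^(1/1.26) = 4.84369594
eta_v = 1 - 0.046 * (4.84369594 - 1)
eta_v = 0.8232

0.8232


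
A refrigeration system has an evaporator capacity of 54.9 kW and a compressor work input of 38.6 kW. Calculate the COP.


COP = Q_evap / W
COP = 54.9 / 38.6
COP = 1.422

1.422


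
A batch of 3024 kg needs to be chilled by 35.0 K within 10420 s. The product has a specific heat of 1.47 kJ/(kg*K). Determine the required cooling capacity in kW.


Q = m * cp * dT / t
Q = 3024 * 1.47 * 35.0 / 10420
Q = 14.931 kW

14.931


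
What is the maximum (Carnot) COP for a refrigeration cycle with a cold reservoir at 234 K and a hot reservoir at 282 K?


dT = 282 - 234 = 48 K
COP_carnot = T_cold / dT = 234 / 48
COP_carnot = 4.875

4.875


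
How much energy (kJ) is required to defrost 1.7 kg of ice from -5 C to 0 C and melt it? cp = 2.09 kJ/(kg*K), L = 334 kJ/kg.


Sensible heat = cp * dT = 2.09 * 5 = 10.45 kJ/kg
Total per kg = 10.45 + 334 = 344.45 kJ/kg
Q = m * total = 1.7 * 344.45
Q = 585.6 kJ

585.6


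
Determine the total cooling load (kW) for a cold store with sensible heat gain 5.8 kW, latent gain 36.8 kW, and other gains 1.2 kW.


Q_total = Q_s + Q_l + Q_misc
Q_total = 5.8 + 36.8 + 1.2
Q_total = 43.8 kW

43.8


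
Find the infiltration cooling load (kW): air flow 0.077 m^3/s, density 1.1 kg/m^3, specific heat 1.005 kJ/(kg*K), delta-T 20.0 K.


Q = V_dot * rho * cp * dT
Q = 0.077 * 1.1 * 1.005 * 20.0
Q = 1.702 kW

1.702


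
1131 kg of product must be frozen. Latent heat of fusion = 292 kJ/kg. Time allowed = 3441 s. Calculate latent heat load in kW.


Q_lat = m * h_fg / t
Q_lat = 1131 * 292 / 3441
Q_lat = 95.98 kW

95.98


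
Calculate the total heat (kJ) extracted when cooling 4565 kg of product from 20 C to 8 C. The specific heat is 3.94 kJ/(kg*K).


dT = 20 - (8) = 12 K
Q = m * cp * dT = 4565 * 3.94 * 12
Q = 215833 kJ

215833


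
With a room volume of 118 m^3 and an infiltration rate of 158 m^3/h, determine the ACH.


ACH = flow / volume
ACH = 158 / 118
ACH = 1.339

1.339


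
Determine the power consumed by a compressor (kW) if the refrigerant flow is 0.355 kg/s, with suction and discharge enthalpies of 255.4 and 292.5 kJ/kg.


dh = 292.5 - 255.4 = 37.1 kJ/kg
W = m_dot * dh = 0.355 * 37.1 = 13.17 kW

13.17


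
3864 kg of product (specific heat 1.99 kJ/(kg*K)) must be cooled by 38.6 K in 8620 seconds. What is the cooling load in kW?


Q = m * cp * dT / t
Q = 3864 * 1.99 * 38.6 / 8620
Q = 34.433 kW

34.433


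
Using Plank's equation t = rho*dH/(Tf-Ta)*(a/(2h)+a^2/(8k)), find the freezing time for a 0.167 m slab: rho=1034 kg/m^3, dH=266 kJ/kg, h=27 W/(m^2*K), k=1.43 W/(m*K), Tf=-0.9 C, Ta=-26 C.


dT = -0.9 - (-26) = 25.1 K
term1 = a/(2h) = 0.167/(2*27) = 0.003092592593
term2 = a^2/(8k) = 0.167^2/(8*1.43) = 0.00243784965
t = rho*dH*1000/dT * (term1 + term2)
t = 1034*266*1000/25.1 * (0.003092592593 + 0.00243784965)
t = 60602 s

60602


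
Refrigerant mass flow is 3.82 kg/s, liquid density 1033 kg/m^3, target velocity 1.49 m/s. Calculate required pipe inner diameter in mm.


A = m_dot / (rho * v) = 3.82 / (1033 * 1.49) = 0.002481857105 m^2
d = sqrt(4*A/pi) * 1000
d = 56.2 mm

56.2


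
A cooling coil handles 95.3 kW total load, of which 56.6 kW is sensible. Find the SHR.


SHR = Q_sensible / Q_total
SHR = 56.6 / 95.3
SHR = 0.594

0.594


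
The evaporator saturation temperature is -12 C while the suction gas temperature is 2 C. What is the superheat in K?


Superheat = T_suction - T_evap
Superheat = 2 - (-12)
Superheat = 14 K

14


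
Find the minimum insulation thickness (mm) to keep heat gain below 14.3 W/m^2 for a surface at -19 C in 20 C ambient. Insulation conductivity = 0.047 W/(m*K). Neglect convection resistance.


dT = 20 - (-19) = 39 K
thickness = k * dT / q_max * 1000
thickness = 0.047 * 39 / 14.3 * 1000
thickness = 128.2 mm

128.2


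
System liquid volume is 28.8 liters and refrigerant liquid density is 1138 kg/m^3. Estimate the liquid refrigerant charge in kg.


Charge = V * rho / 1000
Charge = 28.8 * 1138 / 1000
Charge = 32.77 kg

32.77


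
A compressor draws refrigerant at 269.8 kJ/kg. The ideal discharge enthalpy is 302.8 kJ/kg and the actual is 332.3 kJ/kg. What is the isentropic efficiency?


dh_ideal = 302.8 - 269.8 = 33.0 kJ/kg
dh_actual = 332.3 - 269.8 = 62.5 kJ/kg
eta_s = dh_ideal / dh_actual = 33.0 / 62.5
eta_s = 0.528

0.528


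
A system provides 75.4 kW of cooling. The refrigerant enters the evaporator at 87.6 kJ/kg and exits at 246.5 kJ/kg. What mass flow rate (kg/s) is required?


dh = 246.5 - 87.6 = 158.9 kJ/kg
m_dot = Q / dh = 75.4 / 158.9 = 0.4745 kg/s

0.4745


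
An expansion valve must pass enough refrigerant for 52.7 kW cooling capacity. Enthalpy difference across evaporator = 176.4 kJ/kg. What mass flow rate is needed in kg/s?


m_dot = Q / dh
m_dot = 52.7 / 176.4
m_dot = 0.2988 kg/s

0.2988


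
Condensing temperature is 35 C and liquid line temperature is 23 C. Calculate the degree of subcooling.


Subcooling = T_cond - T_liquid
Subcooling = 35 - 23
Subcooling = 12 K

12


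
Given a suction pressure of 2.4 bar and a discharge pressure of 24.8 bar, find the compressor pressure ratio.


PR = P_high / P_low
PR = 24.8 / 2.4
PR = 10.333

10.333


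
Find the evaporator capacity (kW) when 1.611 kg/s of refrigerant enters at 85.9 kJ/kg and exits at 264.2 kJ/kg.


dh = 264.2 - 85.9 = 178.3 kJ/kg
Q_evap = m_dot * dh = 1.611 * 178.3
Q_evap = 287.24 kW

287.24


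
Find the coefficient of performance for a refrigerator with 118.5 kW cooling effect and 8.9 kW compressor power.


COP = Q_evap / W
COP = 118.5 / 8.9
COP = 13.315

13.315


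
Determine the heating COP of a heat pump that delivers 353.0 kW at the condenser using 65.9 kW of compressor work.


COP_hp = Q_cond / W
COP_hp = 353.0 / 65.9
COP_hp = 5.357

5.357


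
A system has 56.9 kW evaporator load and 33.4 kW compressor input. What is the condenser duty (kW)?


Q_cond = Q_evap + W
Q_cond = 56.9 + 33.4
Q_cond = 90.3 kW

90.3


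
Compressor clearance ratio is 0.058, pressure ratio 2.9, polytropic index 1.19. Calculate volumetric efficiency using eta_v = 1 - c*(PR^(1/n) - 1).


PR^(1/n) = 2.9^(1/1.19) = 2.44663817
eta_v = 1 - 0.058 * (2.44663817 - 1)
eta_v = 0.9161

0.9161


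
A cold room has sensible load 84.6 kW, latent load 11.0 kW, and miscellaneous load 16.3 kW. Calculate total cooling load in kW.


Q_total = Q_s + Q_l + Q_misc
Q_total = 84.6 + 11.0 + 16.3
Q_total = 111.9 kW

111.9


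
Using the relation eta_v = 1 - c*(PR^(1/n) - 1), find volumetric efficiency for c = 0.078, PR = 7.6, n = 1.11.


PR^(1/n) = 7.6^(1/1.11) = 6.21621116
eta_v = 1 - 0.078 * (6.21621116 - 1)
eta_v = 0.5931

0.5931


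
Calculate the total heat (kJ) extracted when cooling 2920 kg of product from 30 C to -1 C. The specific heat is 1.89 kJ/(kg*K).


dT = 30 - (-1) = 31 K
Q = m * cp * dT = 2920 * 1.89 * 31
Q = 171083 kJ

171083


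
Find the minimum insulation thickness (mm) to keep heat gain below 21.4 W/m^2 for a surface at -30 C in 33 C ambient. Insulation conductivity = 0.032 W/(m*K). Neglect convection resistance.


dT = 33 - (-30) = 63 K
thickness = k * dT / q_max * 1000
thickness = 0.032 * 63 / 21.4 * 1000
thickness = 94.2 mm

94.2


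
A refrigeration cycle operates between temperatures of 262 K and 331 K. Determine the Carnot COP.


dT = 331 - 262 = 69 K
COP_carnot = T_cold / dT = 262 / 69
COP_carnot = 3.797

3.797


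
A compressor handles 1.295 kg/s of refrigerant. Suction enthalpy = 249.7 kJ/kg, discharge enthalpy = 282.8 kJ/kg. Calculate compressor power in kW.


dh = 282.8 - 249.7 = 33.1 kJ/kg
W = m_dot * dh = 1.295 * 33.1 = 42.86 kW

42.86


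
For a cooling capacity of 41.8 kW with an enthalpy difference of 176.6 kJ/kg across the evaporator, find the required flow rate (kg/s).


m_dot = Q / dh
m_dot = 41.8 / 176.6
m_dot = 0.2367 kg/s

0.2367


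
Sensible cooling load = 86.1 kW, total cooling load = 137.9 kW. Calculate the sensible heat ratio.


SHR = Q_sensible / Q_total
SHR = 86.1 / 137.9
SHR = 0.624

0.624


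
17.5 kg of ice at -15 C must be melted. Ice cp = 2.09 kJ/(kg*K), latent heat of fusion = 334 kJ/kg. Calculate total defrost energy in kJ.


Sensible heat = cp * dT = 2.09 * 15 = 31.35 kJ/kg
Total per kg = 31.35 + 334 = 365.35 kJ/kg
Q = m * total = 17.5 * 365.35
Q = 6393.6 kJ

6393.6


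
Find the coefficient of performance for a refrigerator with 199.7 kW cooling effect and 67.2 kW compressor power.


COP = Q_evap / W
COP = 199.7 / 67.2
COP = 2.972

2.972


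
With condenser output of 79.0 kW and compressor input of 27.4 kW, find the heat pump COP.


COP_hp = Q_cond / W
COP_hp = 79.0 / 27.4
COP_hp = 2.883

2.883


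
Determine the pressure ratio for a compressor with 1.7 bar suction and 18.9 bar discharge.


PR = P_high / P_low
PR = 18.9 / 1.7
PR = 11.118

11.118


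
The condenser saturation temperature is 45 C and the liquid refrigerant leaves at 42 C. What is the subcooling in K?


Subcooling = T_cond - T_liquid
Subcooling = 45 - 42
Subcooling = 3 K

3


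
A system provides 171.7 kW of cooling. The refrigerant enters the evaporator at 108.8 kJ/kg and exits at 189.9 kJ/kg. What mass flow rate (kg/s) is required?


dh = 189.9 - 108.8 = 81.1 kJ/kg
m_dot = Q / dh = 171.7 / 81.1 = 2.1171 kg/s

2.1171


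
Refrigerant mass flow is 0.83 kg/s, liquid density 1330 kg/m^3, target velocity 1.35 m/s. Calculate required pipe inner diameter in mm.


A = m_dot / (rho * v) = 0.83 / (1330 * 1.35) = 0.0004622667781 m^2
d = sqrt(4*A/pi) * 1000
d = 24.3 mm

24.3


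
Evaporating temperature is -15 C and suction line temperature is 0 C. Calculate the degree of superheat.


Superheat = T_suction - T_evap
Superheat = 0 - (-15)
Superheat = 15 K

15


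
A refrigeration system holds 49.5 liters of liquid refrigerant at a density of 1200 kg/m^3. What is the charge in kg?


Charge = V * rho / 1000
Charge = 49.5 * 1200 / 1000
Charge = 59.4 kg

59.4


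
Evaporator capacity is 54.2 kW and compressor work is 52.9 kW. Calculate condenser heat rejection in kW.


Q_cond = Q_evap + W
Q_cond = 54.2 + 52.9
Q_cond = 107.1 kW

107.1


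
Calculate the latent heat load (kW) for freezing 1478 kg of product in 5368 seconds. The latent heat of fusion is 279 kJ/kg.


Q_lat = m * h_fg / t
Q_lat = 1478 * 279 / 5368
Q_lat = 76.82 kW

76.82


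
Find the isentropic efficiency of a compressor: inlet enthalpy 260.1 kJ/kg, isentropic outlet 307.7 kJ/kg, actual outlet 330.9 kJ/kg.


dh_ideal = 307.7 - 260.1 = 47.6 kJ/kg
dh_actual = 330.9 - 260.1 = 70.8 kJ/kg
eta_s = dh_ideal / dh_actual = 47.6 / 70.8
eta_s = 0.6723

0.6723


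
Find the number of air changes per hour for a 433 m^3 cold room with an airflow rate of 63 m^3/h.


ACH = flow / volume
ACH = 63 / 433
ACH = 0.145

0.145


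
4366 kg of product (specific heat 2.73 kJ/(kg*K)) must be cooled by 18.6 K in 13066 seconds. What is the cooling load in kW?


Q = m * cp * dT / t
Q = 4366 * 2.73 * 18.6 / 13066
Q = 16.967 kW

16.967


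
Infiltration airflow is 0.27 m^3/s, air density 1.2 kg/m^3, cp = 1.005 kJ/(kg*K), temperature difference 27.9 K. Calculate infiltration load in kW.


Q = V_dot * rho * cp * dT
Q = 0.27 * 1.2 * 1.005 * 27.9
Q = 9.085 kW

9.085


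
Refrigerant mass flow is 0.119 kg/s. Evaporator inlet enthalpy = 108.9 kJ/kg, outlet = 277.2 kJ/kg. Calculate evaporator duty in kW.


dh = 277.2 - 108.9 = 168.3 kJ/kg
Q_evap = m_dot * dh = 0.119 * 168.3
Q_evap = 20.03 kW

20.03


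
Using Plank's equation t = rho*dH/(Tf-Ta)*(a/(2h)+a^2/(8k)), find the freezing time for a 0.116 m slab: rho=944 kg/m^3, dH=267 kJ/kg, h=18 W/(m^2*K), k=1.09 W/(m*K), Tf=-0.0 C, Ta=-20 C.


dT = -0.0 - (-20) = 20.0 K
term1 = a/(2h) = 0.116/(2*18) = 0.003222222222
term2 = a^2/(8k) = 0.116^2/(8*1.09) = 0.001543119266
t = rho*dH*1000/dT * (term1 + term2)
t = 944*267*1000/20.0 * (0.003222222222 + 0.001543119266)
t = 60055 s

60055


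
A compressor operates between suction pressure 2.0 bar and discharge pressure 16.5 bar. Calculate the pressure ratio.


PR = P_high / P_low
PR = 16.5 / 2.0
PR = 8.25

8.25


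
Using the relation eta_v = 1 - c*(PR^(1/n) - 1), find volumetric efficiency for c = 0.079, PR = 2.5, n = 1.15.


PR^(1/n) = 2.5^(1/1.15) = 2.21837412
eta_v = 1 - 0.079 * (2.21837412 - 1)
eta_v = 0.9037

0.9037


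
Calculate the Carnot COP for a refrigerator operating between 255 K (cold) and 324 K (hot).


dT = 324 - 255 = 69 K
COP_carnot = T_cold / dT = 255 / 69
COP_carnot = 3.696

3.696


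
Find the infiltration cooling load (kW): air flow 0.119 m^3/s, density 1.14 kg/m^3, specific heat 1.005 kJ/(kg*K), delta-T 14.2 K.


Q = V_dot * rho * cp * dT
Q = 0.119 * 1.14 * 1.005 * 14.2
Q = 1.936 kW

1.936


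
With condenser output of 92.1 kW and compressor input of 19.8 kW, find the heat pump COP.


COP_hp = Q_cond / W
COP_hp = 92.1 / 19.8
COP_hp = 4.652

4.652


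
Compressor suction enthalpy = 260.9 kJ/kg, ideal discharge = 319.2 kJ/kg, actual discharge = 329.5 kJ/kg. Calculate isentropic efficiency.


dh_ideal = 319.2 - 260.9 = 58.3 kJ/kg
dh_actual = 329.5 - 260.9 = 68.6 kJ/kg
eta_s = dh_ideal / dh_actual = 58.3 / 68.6
eta_s = 0.8499

0.8499


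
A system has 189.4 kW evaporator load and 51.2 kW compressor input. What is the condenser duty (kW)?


Q_cond = Q_evap + W
Q_cond = 189.4 + 51.2
Q_cond = 240.6 kW

240.6


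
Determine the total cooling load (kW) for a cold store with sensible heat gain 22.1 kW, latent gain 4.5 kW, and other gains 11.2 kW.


Q_total = Q_s + Q_l + Q_misc
Q_total = 22.1 + 4.5 + 11.2
Q_total = 37.8 kW

37.8


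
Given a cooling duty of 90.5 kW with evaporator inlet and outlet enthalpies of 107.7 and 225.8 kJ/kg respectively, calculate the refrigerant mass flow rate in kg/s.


dh = 225.8 - 107.7 = 118.1 kJ/kg
m_dot = Q / dh = 90.5 / 118.1 = 0.7663 kg/s

0.7663


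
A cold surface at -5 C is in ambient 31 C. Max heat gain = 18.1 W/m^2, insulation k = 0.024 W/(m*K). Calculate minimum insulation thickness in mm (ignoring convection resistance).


dT = 31 - (-5) = 36 K
thickness = k * dT / q_max * 1000
thickness = 0.024 * 36 / 18.1 * 1000
thickness = 47.7 mm

47.7


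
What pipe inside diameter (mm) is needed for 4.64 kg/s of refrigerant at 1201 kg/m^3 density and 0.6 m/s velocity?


A = m_dot / (rho * v) = 4.64 / (1201 * 0.6) = 0.006439078546 m^2
d = sqrt(4*A/pi) * 1000
d = 90.5 mm

90.5


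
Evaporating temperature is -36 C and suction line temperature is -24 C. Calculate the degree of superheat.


Superheat = T_suction - T_evap
Superheat = -24 - (-36)
Superheat = 12 K

12


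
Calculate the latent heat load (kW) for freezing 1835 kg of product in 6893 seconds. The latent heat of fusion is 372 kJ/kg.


Q_lat = m * h_fg / t
Q_lat = 1835 * 372 / 6893
Q_lat = 99.03 kW

99.03


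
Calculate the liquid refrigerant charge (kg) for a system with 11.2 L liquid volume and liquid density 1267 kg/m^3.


Charge = V * rho / 1000
Charge = 11.2 * 1267 / 1000
Charge = 14.19 kg

14.19


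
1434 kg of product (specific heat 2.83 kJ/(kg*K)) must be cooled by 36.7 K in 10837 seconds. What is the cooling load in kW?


Q = m * cp * dT / t
Q = 1434 * 2.83 * 36.7 / 10837
Q = 13.743 kW

13.743


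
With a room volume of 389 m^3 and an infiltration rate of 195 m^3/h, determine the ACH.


ACH = flow / volume
ACH = 195 / 389
ACH = 0.501

0.501


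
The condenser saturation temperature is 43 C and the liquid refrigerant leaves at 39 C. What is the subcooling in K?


Subcooling = T_cond - T_liquid
Subcooling = 43 - 39
Subcooling = 4 K

4


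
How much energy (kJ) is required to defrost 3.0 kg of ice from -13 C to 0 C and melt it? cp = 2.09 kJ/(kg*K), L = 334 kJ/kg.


Sensible heat = cp * dT = 2.09 * 13 = 27.17 kJ/kg
Total per kg = 27.17 + 334 = 361.17 kJ/kg
Q = m * total = 3.0 * 361.17
Q = 1083.5 kJ

1083.5


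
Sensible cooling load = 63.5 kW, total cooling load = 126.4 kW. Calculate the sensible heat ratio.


SHR = Q_sensible / Q_total
SHR = 63.5 / 126.4
SHR = 0.502

0.502


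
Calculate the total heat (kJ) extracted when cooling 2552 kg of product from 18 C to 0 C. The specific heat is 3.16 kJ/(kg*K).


dT = 18 - (0) = 18 K
Q = m * cp * dT = 2552 * 3.16 * 18
Q = 145158 kJ

145158


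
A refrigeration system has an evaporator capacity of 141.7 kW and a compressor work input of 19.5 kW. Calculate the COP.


COP = Q_evap / W
COP = 141.7 / 19.5
COP = 7.267

7.267


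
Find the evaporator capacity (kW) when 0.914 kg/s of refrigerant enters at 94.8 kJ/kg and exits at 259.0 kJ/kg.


dh = 259.0 - 94.8 = 164.2 kJ/kg
Q_evap = m_dot * dh = 0.914 * 164.2
Q_evap = 150.08 kW

150.08


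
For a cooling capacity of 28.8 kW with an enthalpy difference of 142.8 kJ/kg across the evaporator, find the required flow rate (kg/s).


m_dot = Q / dh
m_dot = 28.8 / 142.8
m_dot = 0.2017 kg/s

0.2017


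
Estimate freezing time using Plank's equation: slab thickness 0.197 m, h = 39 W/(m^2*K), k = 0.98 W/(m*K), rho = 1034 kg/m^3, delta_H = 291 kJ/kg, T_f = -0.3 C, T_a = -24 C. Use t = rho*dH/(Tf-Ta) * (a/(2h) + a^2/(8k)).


dT = -0.3 - (-24) = 23.7 K
term1 = a/(2h) = 0.197/(2*39) = 0.002525641026
term2 = a^2/(8k) = 0.197^2/(8*0.98) = 0.004950127551
t = rho*dH*1000/dT * (term1 + term2)
t = 1034*291*1000/23.7 * (0.002525641026 + 0.004950127551)
t = 94912 s

94912


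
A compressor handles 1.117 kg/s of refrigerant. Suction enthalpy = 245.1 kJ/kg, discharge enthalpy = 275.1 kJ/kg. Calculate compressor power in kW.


dh = 275.1 - 245.1 = 30.0 kJ/kg
W = m_dot * dh = 1.117 * 30.0 = 33.51 kW

33.51


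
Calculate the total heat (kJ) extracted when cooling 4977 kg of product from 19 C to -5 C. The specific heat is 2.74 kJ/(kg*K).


dT = 19 - (-5) = 24 K
Q = m * cp * dT = 4977 * 2.74 * 24
Q = 327288 kJ

327288


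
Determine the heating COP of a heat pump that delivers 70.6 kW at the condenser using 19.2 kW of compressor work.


COP_hp = Q_cond / W
COP_hp = 70.6 / 19.2
COP_hp = 3.677

3.677


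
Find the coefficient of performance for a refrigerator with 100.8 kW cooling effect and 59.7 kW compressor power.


COP = Q_evap / W
COP = 100.8 / 59.7
COP = 1.688

1.688


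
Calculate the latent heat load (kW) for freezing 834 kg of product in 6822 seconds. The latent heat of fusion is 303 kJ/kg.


Q_lat = m * h_fg / t
Q_lat = 834 * 303 / 6822
Q_lat = 37.04 kW

37.04


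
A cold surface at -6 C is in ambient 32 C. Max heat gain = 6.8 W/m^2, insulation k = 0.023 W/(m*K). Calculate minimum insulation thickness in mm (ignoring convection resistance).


dT = 32 - (-6) = 38 K
thickness = k * dT / q_max * 1000
thickness = 0.023 * 38 / 6.8 * 1000
thickness = 128.5 mm

128.5


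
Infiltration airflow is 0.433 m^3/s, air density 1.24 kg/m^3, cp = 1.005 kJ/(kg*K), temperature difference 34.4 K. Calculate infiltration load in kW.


Q = V_dot * rho * cp * dT
Q = 0.433 * 1.24 * 1.005 * 34.4
Q = 18.562 kW

18.562


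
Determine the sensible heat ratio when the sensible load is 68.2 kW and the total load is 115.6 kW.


SHR = Q_sensible / Q_total
SHR = 68.2 / 115.6
SHR = 0.59

0.59


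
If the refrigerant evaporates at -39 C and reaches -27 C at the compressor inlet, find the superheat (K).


Superheat = T_suction - T_evap
Superheat = -27 - (-39)
Superheat = 12 K

12


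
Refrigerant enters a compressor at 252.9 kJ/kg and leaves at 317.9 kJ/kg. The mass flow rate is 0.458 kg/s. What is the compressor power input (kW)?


dh = 317.9 - 252.9 = 65.0 kJ/kg
W = m_dot * dh = 0.458 * 65.0 = 29.77 kW

29.77


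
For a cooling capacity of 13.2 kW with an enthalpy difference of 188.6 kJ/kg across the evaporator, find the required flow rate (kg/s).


m_dot = Q / dh
m_dot = 13.2 / 188.6
m_dot = 0.07 kg/s

0.07


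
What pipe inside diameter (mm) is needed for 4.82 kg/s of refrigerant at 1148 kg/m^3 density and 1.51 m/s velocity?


A = m_dot / (rho * v) = 4.82 / (1148 * 1.51) = 0.002780533955 m^2
d = sqrt(4*A/pi) * 1000
d = 59.5 mm

59.5


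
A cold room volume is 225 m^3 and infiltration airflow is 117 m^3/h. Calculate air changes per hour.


ACH = flow / volume
ACH = 117 / 225
ACH = 0.52

0.52


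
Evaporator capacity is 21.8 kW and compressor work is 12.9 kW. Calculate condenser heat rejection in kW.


Q_cond = Q_evap + W
Q_cond = 21.8 + 12.9
Q_cond = 34.7 kW

34.7


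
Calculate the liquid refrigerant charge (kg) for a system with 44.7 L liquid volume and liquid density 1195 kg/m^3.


Charge = V * rho / 1000
Charge = 44.7 * 1195 / 1000
Charge = 53.42 kg

53.42


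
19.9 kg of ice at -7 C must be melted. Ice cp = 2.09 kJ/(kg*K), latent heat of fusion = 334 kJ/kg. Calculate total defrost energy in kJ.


Sensible heat = cp * dT = 2.09 * 7 = 14.63 kJ/kg
Total per kg = 14.63 + 334 = 348.63 kJ/kg
Q = m * total = 19.9 * 348.63
Q = 6937.7 kJ

6937.7


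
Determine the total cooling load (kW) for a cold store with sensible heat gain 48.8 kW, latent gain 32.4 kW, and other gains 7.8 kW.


Q_total = Q_s + Q_l + Q_misc
Q_total = 48.8 + 32.4 + 7.8
Q_total = 89.0 kW

89.0


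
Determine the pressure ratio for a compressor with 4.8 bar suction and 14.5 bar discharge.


PR = P_high / P_low
PR = 14.5 / 4.8
PR = 3.021

3.021


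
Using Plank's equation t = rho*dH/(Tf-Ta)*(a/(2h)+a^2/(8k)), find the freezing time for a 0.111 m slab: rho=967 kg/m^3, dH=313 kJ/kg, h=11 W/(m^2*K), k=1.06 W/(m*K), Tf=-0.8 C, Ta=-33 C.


dT = -0.8 - (-33) = 32.2 K
term1 = a/(2h) = 0.111/(2*11) = 0.005045454545
term2 = a^2/(8k) = 0.111^2/(8*1.06) = 0.001452948113
t = rho*dH*1000/dT * (term1 + term2)
t = 967*313*1000/32.2 * (0.005045454545 + 0.001452948113)
t = 61083 s

61083


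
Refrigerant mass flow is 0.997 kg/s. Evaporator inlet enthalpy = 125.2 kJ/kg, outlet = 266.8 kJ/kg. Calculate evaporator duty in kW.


dh = 266.8 - 125.2 = 141.6 kJ/kg
Q_evap = m_dot * dh = 0.997 * 141.6
Q_evap = 141.18 kW

141.18


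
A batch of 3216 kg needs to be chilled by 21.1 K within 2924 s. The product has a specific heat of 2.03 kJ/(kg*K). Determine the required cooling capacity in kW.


Q = m * cp * dT / t
Q = 3216 * 2.03 * 21.1 / 2924
Q = 47.11 kW

47.11


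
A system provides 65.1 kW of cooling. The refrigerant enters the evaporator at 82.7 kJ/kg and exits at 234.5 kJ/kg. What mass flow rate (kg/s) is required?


dh = 234.5 - 82.7 = 151.8 kJ/kg
m_dot = Q / dh = 65.1 / 151.8 = 0.4289 kg/s

0.4289


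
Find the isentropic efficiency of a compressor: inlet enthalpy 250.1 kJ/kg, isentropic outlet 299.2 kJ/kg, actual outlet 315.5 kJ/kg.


dh_ideal = 299.2 - 250.1 = 49.1 kJ/kg
dh_actual = 315.5 - 250.1 = 65.4 kJ/kg
eta_s = dh_ideal / dh_actual = 49.1 / 65.4
eta_s = 0.7508

0.7508


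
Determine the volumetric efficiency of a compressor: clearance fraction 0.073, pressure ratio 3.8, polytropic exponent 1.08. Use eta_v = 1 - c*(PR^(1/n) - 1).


PR^(1/n) = 3.8^(1/1.08) = 3.44220446
eta_v = 1 - 0.073 * (3.44220446 - 1)
eta_v = 0.8217

0.8217


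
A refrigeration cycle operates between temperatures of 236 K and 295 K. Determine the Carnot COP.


dT = 295 - 236 = 59 K
COP_carnot = T_cold / dT = 236 / 59
COP_carnot = 4.0

4.0


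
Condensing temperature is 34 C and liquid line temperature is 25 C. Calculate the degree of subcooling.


Subcooling = T_cond - T_liquid
Subcooling = 34 - 25
Subcooling = 9 K

9


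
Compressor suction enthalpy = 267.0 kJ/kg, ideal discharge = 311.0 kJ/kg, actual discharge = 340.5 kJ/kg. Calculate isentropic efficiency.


dh_ideal = 311.0 - 267.0 = 44.0 kJ/kg
dh_actual = 340.5 - 267.0 = 73.5 kJ/kg
eta_s = dh_ideal / dh_actual = 44.0 / 73.5
eta_s = 0.5986

0.5986


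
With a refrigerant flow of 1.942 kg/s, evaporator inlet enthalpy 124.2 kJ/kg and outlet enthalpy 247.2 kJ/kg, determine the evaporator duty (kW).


dh = 247.2 - 124.2 = 123.0 kJ/kg
Q_evap = m_dot * dh = 1.942 * 123.0
Q_evap = 238.87 kW

238.87


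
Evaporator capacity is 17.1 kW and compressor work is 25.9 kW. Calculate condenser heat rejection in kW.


Q_cond = Q_evap + W
Q_cond = 17.1 + 25.9
Q_cond = 43.0 kW

43.0


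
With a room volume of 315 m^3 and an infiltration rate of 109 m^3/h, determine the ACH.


ACH = flow / volume
ACH = 109 / 315
ACH = 0.346

0.346


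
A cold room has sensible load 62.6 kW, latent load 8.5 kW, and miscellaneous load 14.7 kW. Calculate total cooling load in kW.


Q_total = Q_s + Q_l + Q_misc
Q_total = 62.6 + 8.5 + 14.7
Q_total = 85.8 kW

85.8


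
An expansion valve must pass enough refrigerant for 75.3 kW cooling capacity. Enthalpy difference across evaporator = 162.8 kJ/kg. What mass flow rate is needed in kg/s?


m_dot = Q / dh
m_dot = 75.3 / 162.8
m_dot = 0.4625 kg/s

0.4625


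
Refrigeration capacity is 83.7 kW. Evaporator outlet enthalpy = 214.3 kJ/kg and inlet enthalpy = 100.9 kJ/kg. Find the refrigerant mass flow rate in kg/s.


dh = 214.3 - 100.9 = 113.4 kJ/kg
m_dot = Q / dh = 83.7 / 113.4 = 0.7381 kg/s

0.7381


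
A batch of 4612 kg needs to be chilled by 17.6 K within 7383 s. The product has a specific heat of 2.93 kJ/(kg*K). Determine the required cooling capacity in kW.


Q = m * cp * dT / t
Q = 4612 * 2.93 * 17.6 / 7383
Q = 32.213 kW

32.213


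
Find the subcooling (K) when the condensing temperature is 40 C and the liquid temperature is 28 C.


Subcooling = T_cond - T_liquid
Subcooling = 40 - 28
Subcooling = 12 K

12


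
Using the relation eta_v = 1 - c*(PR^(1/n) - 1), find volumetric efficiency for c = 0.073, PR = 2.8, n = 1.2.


PR^(1/n) = 2.8^(1/1.2) = 2.35847726
eta_v = 1 - 0.073 * (2.35847726 - 1)
eta_v = 0.9008

0.9008


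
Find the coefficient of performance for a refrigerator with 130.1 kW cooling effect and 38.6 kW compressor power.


COP = Q_evap / W
COP = 130.1 / 38.6
COP = 3.37

3.37


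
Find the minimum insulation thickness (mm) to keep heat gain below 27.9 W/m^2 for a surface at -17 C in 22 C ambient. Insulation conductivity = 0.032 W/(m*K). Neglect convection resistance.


dT = 22 - (-17) = 39 K
thickness = k * dT / q_max * 1000
thickness = 0.032 * 39 / 27.9 * 1000
thickness = 44.7 mm

44.7


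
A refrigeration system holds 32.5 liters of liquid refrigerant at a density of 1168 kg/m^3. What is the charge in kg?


Charge = V * rho / 1000
Charge = 32.5 * 1168 / 1000
Charge = 37.96 kg

37.96


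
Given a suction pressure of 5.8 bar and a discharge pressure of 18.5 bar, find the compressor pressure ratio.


PR = P_high / P_low
PR = 18.5 / 5.8
PR = 3.19

3.19


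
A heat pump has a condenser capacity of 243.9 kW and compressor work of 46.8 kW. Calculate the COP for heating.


COP_hp = Q_cond / W
COP_hp = 243.9 / 46.8
COP_hp = 5.212

5.212


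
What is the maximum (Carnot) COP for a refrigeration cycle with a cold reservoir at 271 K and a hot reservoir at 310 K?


dT = 310 - 271 = 39 K
COP_carnot = T_cold / dT = 271 / 39
COP_carnot = 6.949

6.949


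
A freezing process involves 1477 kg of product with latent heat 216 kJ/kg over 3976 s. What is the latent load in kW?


Q_lat = m * h_fg / t
Q_lat = 1477 * 216 / 3976
Q_lat = 80.24 kW

80.24


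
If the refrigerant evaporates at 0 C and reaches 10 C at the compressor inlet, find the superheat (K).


Superheat = T_suction - T_evap
Superheat = 10 - (0)
Superheat = 10 K

10


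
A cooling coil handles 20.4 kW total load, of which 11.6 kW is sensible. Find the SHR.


SHR = Q_sensible / Q_total
SHR = 11.6 / 20.4
SHR = 0.569

0.569


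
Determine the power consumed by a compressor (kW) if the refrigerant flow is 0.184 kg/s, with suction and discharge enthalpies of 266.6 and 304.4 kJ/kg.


dh = 304.4 - 266.6 = 37.8 kJ/kg
W = m_dot * dh = 0.184 * 37.8 = 6.96 kW

6.96


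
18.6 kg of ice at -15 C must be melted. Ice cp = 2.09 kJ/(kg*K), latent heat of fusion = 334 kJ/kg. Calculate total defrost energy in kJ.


Sensible heat = cp * dT = 2.09 * 15 = 31.35 kJ/kg
Total per kg = 31.35 + 334 = 365.35 kJ/kg
Q = m * total = 18.6 * 365.35
Q = 6795.5 kJ

6795.5


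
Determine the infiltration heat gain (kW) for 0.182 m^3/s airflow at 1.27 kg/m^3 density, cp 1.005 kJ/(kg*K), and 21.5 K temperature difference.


Q = V_dot * rho * cp * dT
Q = 0.182 * 1.27 * 1.005 * 21.5
Q = 4.994 kW

4.994


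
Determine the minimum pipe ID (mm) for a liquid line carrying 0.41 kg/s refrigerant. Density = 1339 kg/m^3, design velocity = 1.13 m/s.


A = m_dot / (rho * v) = 0.41 / (1339 * 1.13) = 0.0002709722617 m^2
d = sqrt(4*A/pi) * 1000
d = 18.6 mm

18.6


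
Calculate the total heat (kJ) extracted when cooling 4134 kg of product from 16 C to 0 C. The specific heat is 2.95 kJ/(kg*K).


dT = 16 - (0) = 16 K
Q = m * cp * dT = 4134 * 2.95 * 16
Q = 195125 kJ

195125


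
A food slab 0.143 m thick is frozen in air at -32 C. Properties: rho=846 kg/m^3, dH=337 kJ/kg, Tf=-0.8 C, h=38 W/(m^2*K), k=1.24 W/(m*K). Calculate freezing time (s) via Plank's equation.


dT = -0.8 - (-32) = 31.2 K
term1 = a/(2h) = 0.143/(2*38) = 0.001881578947
term2 = a^2/(8k) = 0.143^2/(8*1.24) = 0.002061391129
t = rho*dH*1000/dT * (term1 + term2)
t = 846*337*1000/31.2 * (0.001881578947 + 0.002061391129)
t = 36030 s

36030


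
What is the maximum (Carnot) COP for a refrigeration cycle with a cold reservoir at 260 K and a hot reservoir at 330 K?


dT = 330 - 260 = 70 K
COP_carnot = T_cold / dT = 260 / 70
COP_carnot = 3.714

3.714


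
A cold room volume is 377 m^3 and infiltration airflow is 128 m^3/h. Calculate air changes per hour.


ACH = flow / volume
ACH = 128 / 377
ACH = 0.34

0.34


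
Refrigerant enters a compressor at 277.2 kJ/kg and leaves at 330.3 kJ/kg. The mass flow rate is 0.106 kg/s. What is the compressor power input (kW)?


dh = 330.3 - 277.2 = 53.1 kJ/kg
W = m_dot * dh = 0.106 * 53.1 = 5.63 kW

5.63


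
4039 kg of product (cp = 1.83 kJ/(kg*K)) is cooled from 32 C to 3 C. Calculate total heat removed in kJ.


dT = 32 - (3) = 29 K
Q = m * cp * dT = 4039 * 1.83 * 29
Q = 214350 kJ

214350


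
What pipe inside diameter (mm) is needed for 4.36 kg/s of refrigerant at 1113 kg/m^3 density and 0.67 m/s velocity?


A = m_dot / (rho * v) = 4.36 / (1113 * 0.67) = 0.005846776897 m^2
d = sqrt(4*A/pi) * 1000
d = 86.3 mm

86.3


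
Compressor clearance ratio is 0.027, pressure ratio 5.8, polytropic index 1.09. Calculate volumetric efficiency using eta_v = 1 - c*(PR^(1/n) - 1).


PR^(1/n) = 5.8^(1/1.09) = 5.01640572
eta_v = 1 - 0.027 * (5.01640572 - 1)
eta_v = 0.8916

0.8916


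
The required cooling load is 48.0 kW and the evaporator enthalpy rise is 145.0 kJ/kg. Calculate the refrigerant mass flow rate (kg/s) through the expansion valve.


m_dot = Q / dh
m_dot = 48.0 / 145.0
m_dot = 0.331 kg/s

0.331


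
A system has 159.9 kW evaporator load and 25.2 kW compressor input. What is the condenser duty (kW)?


Q_cond = Q_evap + W
Q_cond = 159.9 + 25.2
Q_cond = 185.1 kW

185.1


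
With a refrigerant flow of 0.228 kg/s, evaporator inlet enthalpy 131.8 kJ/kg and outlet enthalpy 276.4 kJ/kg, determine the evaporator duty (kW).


dh = 276.4 - 131.8 = 144.6 kJ/kg
Q_evap = m_dot * dh = 0.228 * 144.6
Q_evap = 32.97 kW

32.97


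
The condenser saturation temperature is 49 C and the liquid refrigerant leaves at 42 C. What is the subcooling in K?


Subcooling = T_cond - T_liquid
Subcooling = 49 - 42
Subcooling = 7 K

7


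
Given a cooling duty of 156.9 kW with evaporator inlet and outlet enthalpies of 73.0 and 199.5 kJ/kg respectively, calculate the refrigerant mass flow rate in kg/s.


dh = 199.5 - 73.0 = 126.5 kJ/kg
m_dot = Q / dh = 156.9 / 126.5 = 1.2403 kg/s

1.2403


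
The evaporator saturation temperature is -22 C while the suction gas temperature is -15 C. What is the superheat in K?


Superheat = T_suction - T_evap
Superheat = -15 - (-22)
Superheat = 7 K

7


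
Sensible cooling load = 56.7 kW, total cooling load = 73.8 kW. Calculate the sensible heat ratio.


SHR = Q_sensible / Q_total
SHR = 56.7 / 73.8
SHR = 0.768

0.768


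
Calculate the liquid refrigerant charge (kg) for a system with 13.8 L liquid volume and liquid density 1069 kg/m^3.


Charge = V * rho / 1000
Charge = 13.8 * 1069 / 1000
Charge = 14.75 kg

14.75


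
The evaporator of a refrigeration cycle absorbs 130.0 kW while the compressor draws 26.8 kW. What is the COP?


COP = Q_evap / W
COP = 130.0 / 26.8
COP = 4.851

4.851


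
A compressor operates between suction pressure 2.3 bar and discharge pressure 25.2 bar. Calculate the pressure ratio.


PR = P_high / P_low
PR = 25.2 / 2.3
PR = 10.957

10.957


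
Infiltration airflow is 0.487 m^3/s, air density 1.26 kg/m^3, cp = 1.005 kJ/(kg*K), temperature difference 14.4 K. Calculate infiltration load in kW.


Q = V_dot * rho * cp * dT
Q = 0.487 * 1.26 * 1.005 * 14.4
Q = 8.88 kW

8.88


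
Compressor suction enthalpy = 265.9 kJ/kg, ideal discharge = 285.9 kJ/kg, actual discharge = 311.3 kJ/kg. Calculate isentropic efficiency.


dh_ideal = 285.9 - 265.9 = 20.0 kJ/kg
dh_actual = 311.3 - 265.9 = 45.4 kJ/kg
eta_s = dh_ideal / dh_actual = 20.0 / 45.4
eta_s = 0.4405

0.4405


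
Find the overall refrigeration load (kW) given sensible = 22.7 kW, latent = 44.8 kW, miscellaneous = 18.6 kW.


Q_total = Q_s + Q_l + Q_misc
Q_total = 22.7 + 44.8 + 18.6
Q_total = 86.1 kW

86.1


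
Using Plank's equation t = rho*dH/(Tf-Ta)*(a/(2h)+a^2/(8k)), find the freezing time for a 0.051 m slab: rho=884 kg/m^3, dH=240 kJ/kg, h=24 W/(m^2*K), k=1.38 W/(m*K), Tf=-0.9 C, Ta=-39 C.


dT = -0.9 - (-39) = 38.1 K
term1 = a/(2h) = 0.051/(2*24) = 0.0010625
term2 = a^2/(8k) = 0.051^2/(8*1.38) = 0.0002355978261
t = rho*dH*1000/dT * (term1 + term2)
t = 884*240*1000/38.1 * (0.0010625 + 0.0002355978261)
t = 7228 s

7228


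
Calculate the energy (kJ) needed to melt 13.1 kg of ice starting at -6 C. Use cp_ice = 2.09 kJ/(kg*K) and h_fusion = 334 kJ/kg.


Sensible heat = cp * dT = 2.09 * 6 = 12.54 kJ/kg
Total per kg = 12.54 + 334 = 346.54 kJ/kg
Q = m * total = 13.1 * 346.54
Q = 4539.7 kJ

4539.7


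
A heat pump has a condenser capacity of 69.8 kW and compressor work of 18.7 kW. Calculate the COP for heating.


COP_hp = Q_cond / W
COP_hp = 69.8 / 18.7
COP_hp = 3.733

3.733


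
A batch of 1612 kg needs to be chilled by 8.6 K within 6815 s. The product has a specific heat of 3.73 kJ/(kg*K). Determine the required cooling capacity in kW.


Q = m * cp * dT / t
Q = 1612 * 3.73 * 8.6 / 6815
Q = 7.588 kW

7.588


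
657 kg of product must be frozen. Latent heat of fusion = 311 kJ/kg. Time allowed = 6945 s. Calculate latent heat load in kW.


Q_lat = m * h_fg / t
Q_lat = 657 * 311 / 6945
Q_lat = 29.42 kW

29.42


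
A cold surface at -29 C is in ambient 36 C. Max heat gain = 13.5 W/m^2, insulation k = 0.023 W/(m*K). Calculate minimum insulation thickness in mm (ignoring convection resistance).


dT = 36 - (-29) = 65 K
thickness = k * dT / q_max * 1000
thickness = 0.023 * 65 / 13.5 * 1000
thickness = 110.7 mm

110.7


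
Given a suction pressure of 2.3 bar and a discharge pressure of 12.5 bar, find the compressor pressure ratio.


PR = P_high / P_low
PR = 12.5 / 2.3
PR = 5.435

5.435


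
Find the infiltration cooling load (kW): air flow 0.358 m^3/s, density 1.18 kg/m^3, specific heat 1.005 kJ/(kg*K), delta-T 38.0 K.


Q = V_dot * rho * cp * dT
Q = 0.358 * 1.18 * 1.005 * 38.0
Q = 16.133 kW

16.133


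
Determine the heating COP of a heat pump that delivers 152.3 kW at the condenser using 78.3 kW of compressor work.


COP_hp = Q_cond / W
COP_hp = 152.3 / 78.3
COP_hp = 1.945

1.945


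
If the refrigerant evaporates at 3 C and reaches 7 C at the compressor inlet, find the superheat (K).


Superheat = T_suction - T_evap
Superheat = 7 - (3)
Superheat = 4 K

4
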